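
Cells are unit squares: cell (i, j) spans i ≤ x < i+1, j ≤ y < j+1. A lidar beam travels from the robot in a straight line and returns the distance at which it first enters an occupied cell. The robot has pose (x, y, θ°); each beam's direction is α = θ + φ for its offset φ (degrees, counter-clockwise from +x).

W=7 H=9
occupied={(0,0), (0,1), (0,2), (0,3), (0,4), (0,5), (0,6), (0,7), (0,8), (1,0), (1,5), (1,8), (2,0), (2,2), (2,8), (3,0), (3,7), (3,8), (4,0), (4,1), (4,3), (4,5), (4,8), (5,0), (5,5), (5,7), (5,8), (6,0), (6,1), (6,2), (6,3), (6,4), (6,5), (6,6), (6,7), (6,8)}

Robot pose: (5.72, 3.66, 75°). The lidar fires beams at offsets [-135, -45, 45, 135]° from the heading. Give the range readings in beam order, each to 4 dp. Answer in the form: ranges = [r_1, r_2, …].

ranges = [0.5600, 0.3233, 1.5473, 0.8314]

beam 1: φ=-135°, α=300°
  direction (0.5000, -0.8660); cell (5,3); t to first gridline: x 0.5600, y 0.7621 (then +2.0000 / +1.1547)
    (6,3) via x @ 0.5600  # hit
  → r_1 = 0.5600
beam 2: φ=-45°, α=30°
  direction (0.8660, 0.5000); cell (5,3); t to first gridline: x 0.3233, y 0.6800 (then +1.1547 / +2.0000)
    (6,3) via x @ 0.3233  # hit
  → r_2 = 0.3233
beam 3: φ=45°, α=120°
  direction (-0.5000, 0.8660); cell (5,3); t to first gridline: x 1.4400, y 0.3926 (then +2.0000 / +1.1547)
    (5,4) via y @ 0.3926
    (4,4) via x @ 1.4400
    (4,5) via y @ 1.5473  # hit
  → r_3 = 1.5473
beam 4: φ=135°, α=210°
  direction (-0.8660, -0.5000); cell (5,3); t to first gridline: x 0.8314, y 1.3200 (then +1.1547 / +2.0000)
    (4,3) via x @ 0.8314  # hit
  → r_4 = 0.8314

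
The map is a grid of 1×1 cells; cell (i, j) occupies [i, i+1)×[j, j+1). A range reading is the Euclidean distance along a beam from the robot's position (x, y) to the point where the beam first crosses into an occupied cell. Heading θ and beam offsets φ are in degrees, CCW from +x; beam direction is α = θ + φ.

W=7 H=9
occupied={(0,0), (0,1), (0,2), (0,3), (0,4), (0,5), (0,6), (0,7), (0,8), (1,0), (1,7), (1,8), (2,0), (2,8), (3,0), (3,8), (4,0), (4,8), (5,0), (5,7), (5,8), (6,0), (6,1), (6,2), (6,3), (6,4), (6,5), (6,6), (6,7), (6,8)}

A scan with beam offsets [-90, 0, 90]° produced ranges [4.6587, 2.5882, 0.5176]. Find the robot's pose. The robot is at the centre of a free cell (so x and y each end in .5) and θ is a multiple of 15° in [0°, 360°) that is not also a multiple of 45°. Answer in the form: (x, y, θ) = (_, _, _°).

(x, y, θ) = (5.5, 3.5, 255°)

Enumerate (i+0.5, j+0.5, θ) over the 33 free cells and 16 admissible headings. For each, cast all 3 beams and compare to the given ranges.
  (2.5, 5.5, 150°): beam 1 = 2.8868 ≠ 4.6587 ✗
  (2.5, 7.5, 300°): beam 1 = 0.5774 ≠ 4.6587 ✗
  (1.5, 5.5, 165°): beam 1 = 1.5529 ≠ 4.6587 ✗
  (1.5, 6.5, 285°): beam 1 = 0.5176 ≠ 4.6587 ✗
  (2.5, 7.5, 285°): beam 1 = 0.5176 ≠ 4.6587 ✗
  …
  (5.5, 3.5, 255°): r_1=4.6587, r_2=2.5882, r_3=0.5176 — all match ✓
No second candidate reproduces the full scan.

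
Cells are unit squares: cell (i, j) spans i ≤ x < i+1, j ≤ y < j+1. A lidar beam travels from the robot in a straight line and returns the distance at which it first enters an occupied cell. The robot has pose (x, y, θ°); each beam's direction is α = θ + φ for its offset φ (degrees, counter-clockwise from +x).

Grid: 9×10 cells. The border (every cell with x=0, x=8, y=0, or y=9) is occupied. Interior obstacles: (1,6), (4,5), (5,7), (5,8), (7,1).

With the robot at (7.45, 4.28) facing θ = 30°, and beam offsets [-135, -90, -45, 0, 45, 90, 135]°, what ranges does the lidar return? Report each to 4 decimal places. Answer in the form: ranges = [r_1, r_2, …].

beam 1: φ=-135°, α=255°
  d=(-0.2588,-0.9659)  start (7,4)  tX=1.7387 tY=0.2899  stride 1/|dx|=3.8637 1/|dy|=1.0353
    cross y-line → (7,3), t=0.2899
    cross y-line → (7,2), t=1.3252
    cross x-line → (6,2), t=1.7387
    cross y-line → (6,1), t=2.3604
    cross y-line → (6,0), t=3.3957 (wall)
  → r_1 = 3.3957
beam 2: φ=-90°, α=300°
  d=(0.5000,-0.8660)  start (7,4)  tX=1.1000 tY=0.3233  stride 1/|dx|=2.0000 1/|dy|=1.1547
    cross y-line → (7,3), t=0.3233
    cross x-line → (8,3), t=1.1000 (wall)
  → r_2 = 1.1000
beam 3: φ=-45°, α=345°
  d=(0.9659,-0.2588)  start (7,4)  tX=0.5694 tY=1.0818  stride 1/|dx|=1.0353 1/|dy|=3.8637
    cross x-line → (8,4), t=0.5694 (wall)
  → r_3 = 0.5694
beam 4: φ=0°, α=30°
  d=(0.8660,0.5000)  start (7,4)  tX=0.6351 tY=1.4400  stride 1/|dx|=1.1547 1/|dy|=2.0000
    cross x-line → (8,4), t=0.6351 (wall)
  → r_4 = 0.6351
beam 5: φ=45°, α=75°
  d=(0.2588,0.9659)  start (7,4)  tX=2.1250 tY=0.7454  stride 1/|dx|=3.8637 1/|dy|=1.0353
    cross y-line → (7,5), t=0.7454
    cross y-line → (7,6), t=1.7807
    cross x-line → (8,6), t=2.1250 (wall)
  → r_5 = 2.1250
beam 6: φ=90°, α=120°
  d=(-0.5000,0.8660)  start (7,4)  tX=0.9000 tY=0.8314  stride 1/|dx|=2.0000 1/|dy|=1.1547
    cross y-line → (7,5), t=0.8314
    cross x-line → (6,5), t=0.9000
    cross y-line → (6,6), t=1.9861
    cross x-line → (5,6), t=2.9000
    cross y-line → (5,7), t=3.1408 (wall)
  → r_6 = 3.1408
beam 7: φ=135°, α=165°
  d=(-0.9659,0.2588)  start (7,4)  tX=0.4659 tY=2.7819  stride 1/|dx|=1.0353 1/|dy|=3.8637
    cross x-line → (6,4), t=0.4659
    cross x-line → (5,4), t=1.5012
    cross x-line → (4,4), t=2.5364
    cross y-line → (4,5), t=2.7819 (wall)
  → r_7 = 2.7819

ranges = [3.3957, 1.1000, 0.5694, 0.6351, 2.1250, 3.1408, 2.7819]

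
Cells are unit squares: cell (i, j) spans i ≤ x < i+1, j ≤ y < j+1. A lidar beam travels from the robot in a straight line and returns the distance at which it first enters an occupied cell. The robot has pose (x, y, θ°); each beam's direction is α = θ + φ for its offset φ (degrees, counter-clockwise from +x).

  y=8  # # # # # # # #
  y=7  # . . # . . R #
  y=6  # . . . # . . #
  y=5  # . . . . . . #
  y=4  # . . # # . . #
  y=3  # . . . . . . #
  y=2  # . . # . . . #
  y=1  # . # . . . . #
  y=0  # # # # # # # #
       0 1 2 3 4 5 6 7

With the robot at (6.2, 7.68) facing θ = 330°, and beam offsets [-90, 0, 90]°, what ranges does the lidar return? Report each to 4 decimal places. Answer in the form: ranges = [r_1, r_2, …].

ranges = [3.0946, 0.9238, 0.3695]

beam 1: φ=-90°, α=240°
  dir = (cos 240°, sin 240°) = (-0.5000, -0.8660); from cell (6,7)
  next x-line at t=0.4000, next y-line at t=0.7852; Δt_x=2.0000, Δt_y=1.1547
    x: enter (5,7) at t=0.4000
    y: enter (5,6) at t=0.7852
    y: enter (5,5) at t=1.9399
    x: enter (4,5) at t=2.4000
    y: enter (4,4) at t=3.0946 ← occupied
  → r_1 = 3.0946
beam 2: φ=0°, α=330°
  dir = (cos 330°, sin 330°) = (0.8660, -0.5000); from cell (6,7)
  next x-line at t=0.9238, next y-line at t=1.3600; Δt_x=1.1547, Δt_y=2.0000
    x: enter (7,7) at t=0.9238 ← occupied
  → r_2 = 0.9238
beam 3: φ=90°, α=60°
  dir = (cos 60°, sin 60°) = (0.5000, 0.8660); from cell (6,7)
  next x-line at t=1.6000, next y-line at t=0.3695; Δt_x=2.0000, Δt_y=1.1547
    y: enter (6,8) at t=0.3695 ← occupied
  → r_3 = 0.3695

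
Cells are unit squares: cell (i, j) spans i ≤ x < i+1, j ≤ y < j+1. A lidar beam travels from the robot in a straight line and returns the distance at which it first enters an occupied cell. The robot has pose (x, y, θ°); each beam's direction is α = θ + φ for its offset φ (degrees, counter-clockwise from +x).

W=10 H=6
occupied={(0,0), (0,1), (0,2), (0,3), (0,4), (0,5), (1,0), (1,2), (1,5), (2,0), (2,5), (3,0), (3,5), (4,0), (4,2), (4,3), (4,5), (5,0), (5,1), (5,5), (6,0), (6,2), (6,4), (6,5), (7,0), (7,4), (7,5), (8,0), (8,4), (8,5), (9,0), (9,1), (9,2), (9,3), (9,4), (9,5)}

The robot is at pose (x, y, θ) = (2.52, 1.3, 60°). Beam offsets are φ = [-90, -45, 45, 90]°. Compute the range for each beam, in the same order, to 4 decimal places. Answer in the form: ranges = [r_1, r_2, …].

beam 1: φ=-90°, α=330°
  dir = (cos 330°, sin 330°) = (0.8660, -0.5000); from cell (2,1)
  next x-line at t=0.5543, next y-line at t=0.6000; Δt_x=1.1547, Δt_y=2.0000
    x: enter (3,1) at t=0.5543
    y: enter (3,0) at t=0.6000 ← occupied
  → r_1 = 0.6000
beam 2: φ=-45°, α=15°
  dir = (cos 15°, sin 15°) = (0.9659, 0.2588); from cell (2,1)
  next x-line at t=0.4969, next y-line at t=2.7046; Δt_x=1.0353, Δt_y=3.8637
    x: enter (3,1) at t=0.4969
    x: enter (4,1) at t=1.5322
    x: enter (5,1) at t=2.5675 ← occupied
  → r_2 = 2.5675
beam 3: φ=45°, α=105°
  dir = (cos 105°, sin 105°) = (-0.2588, 0.9659); from cell (2,1)
  next x-line at t=2.0091, next y-line at t=0.7247; Δt_x=3.8637, Δt_y=1.0353
    y: enter (2,2) at t=0.7247
    y: enter (2,3) at t=1.7600
    x: enter (1,3) at t=2.0091
    y: enter (1,4) at t=2.7952
    y: enter (1,5) at t=3.8305 ← occupied
  → r_3 = 3.8305
beam 4: φ=90°, α=150°
  dir = (cos 150°, sin 150°) = (-0.8660, 0.5000); from cell (2,1)
  next x-line at t=0.6004, next y-line at t=1.4000; Δt_x=1.1547, Δt_y=2.0000
    x: enter (1,1) at t=0.6004
    y: enter (1,2) at t=1.4000 ← occupied
  → r_4 = 1.4000

ranges = [0.6000, 2.5675, 3.8305, 1.4000]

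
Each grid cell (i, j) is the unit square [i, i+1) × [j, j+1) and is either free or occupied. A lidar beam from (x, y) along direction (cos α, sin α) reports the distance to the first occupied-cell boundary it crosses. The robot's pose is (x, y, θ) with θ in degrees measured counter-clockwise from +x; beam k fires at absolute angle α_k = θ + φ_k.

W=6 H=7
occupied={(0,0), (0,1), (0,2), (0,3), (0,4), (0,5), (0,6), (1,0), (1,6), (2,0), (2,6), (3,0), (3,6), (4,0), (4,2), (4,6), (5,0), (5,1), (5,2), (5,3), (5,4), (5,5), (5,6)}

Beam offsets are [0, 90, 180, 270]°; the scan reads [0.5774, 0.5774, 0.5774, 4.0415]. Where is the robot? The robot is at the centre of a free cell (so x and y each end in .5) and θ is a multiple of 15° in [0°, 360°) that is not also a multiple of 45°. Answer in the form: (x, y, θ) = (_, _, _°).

Candidates: 19 free-cell centres × 16 headings = 304 poses. Raycast each; keep the one whose scan matches to 4 dp.
  (2.5, 5.5, 150°): beam 1 = 1.0000 ≠ 0.5774 ✗
  (3.5, 5.5, 150°): beam 1 = 1.0000 ≠ 0.5774 ✗
  (2.5, 3.5, 345°): beam 1 = 1.9319 ≠ 0.5774 ✗
  …
  (4.5, 1.5, 240°): r_1=0.5774, r_2=0.5774, r_3=0.5774, r_4=4.0415 — all match ✓
Only this pose fits every beam.

(x, y, θ) = (4.5, 1.5, 240°)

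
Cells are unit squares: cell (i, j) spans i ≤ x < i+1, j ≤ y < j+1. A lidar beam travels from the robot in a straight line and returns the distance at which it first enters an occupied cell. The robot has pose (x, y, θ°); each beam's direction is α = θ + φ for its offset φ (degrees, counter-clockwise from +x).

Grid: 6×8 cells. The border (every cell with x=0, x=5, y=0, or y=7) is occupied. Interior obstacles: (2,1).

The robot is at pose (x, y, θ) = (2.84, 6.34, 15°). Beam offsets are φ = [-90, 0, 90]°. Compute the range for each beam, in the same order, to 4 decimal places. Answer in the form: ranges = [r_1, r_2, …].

beam 1: φ=-90°, α=285°
  direction (0.2588, -0.9659); cell (2,6); t to first gridline: x 0.6182, y 0.3520 (then +3.8637 / +1.0353)
    (2,5) via y @ 0.3520
    (3,5) via x @ 0.6182
    (3,4) via y @ 1.3873
    (3,3) via y @ 2.4225
    (3,2) via y @ 3.4578
    (4,2) via x @ 4.4819
    (4,1) via y @ 4.4931
    (4,0) via y @ 5.5284  # hit
  → r_1 = 5.5284
beam 2: φ=0°, α=15°
  direction (0.9659, 0.2588); cell (2,6); t to first gridline: x 0.1656, y 2.5500 (then +1.0353 / +3.8637)
    (3,6) via x @ 0.1656
    (4,6) via x @ 1.2009
    (5,6) via x @ 2.2362  # hit
  → r_2 = 2.2362
beam 3: φ=90°, α=105°
  direction (-0.2588, 0.9659); cell (2,6); t to first gridline: x 3.2455, y 0.6833 (then +3.8637 / +1.0353)
    (2,7) via y @ 0.6833  # hit
  → r_3 = 0.6833

ranges = [5.5284, 2.2362, 0.6833]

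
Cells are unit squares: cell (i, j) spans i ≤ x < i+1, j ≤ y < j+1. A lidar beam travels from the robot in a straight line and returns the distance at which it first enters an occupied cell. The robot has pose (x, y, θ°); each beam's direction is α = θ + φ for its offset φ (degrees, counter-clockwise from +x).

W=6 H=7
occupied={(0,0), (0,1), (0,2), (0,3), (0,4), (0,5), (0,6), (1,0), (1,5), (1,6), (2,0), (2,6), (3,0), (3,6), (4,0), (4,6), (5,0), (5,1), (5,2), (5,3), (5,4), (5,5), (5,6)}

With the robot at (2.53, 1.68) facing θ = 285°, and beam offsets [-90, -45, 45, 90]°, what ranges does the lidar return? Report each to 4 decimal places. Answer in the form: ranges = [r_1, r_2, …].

beam 1: φ=-90°, α=195°
  dir = (cos 195°, sin 195°) = (-0.9659, -0.2588); from cell (2,1)
  next x-line at t=0.5487, next y-line at t=2.6273; Δt_x=1.0353, Δt_y=3.8637
    x: enter (1,1) at t=0.5487
    x: enter (0,1) at t=1.5840 ← occupied
  → r_1 = 1.5840
beam 2: φ=-45°, α=240°
  dir = (cos 240°, sin 240°) = (-0.5000, -0.8660); from cell (2,1)
  next x-line at t=1.0600, next y-line at t=0.7852; Δt_x=2.0000, Δt_y=1.1547
    y: enter (2,0) at t=0.7852 ← occupied
  → r_2 = 0.7852
beam 3: φ=45°, α=330°
  dir = (cos 330°, sin 330°) = (0.8660, -0.5000); from cell (2,1)
  next x-line at t=0.5427, next y-line at t=1.3600; Δt_x=1.1547, Δt_y=2.0000
    x: enter (3,1) at t=0.5427
    y: enter (3,0) at t=1.3600 ← occupied
  → r_3 = 1.3600
beam 4: φ=90°, α=15°
  dir = (cos 15°, sin 15°) = (0.9659, 0.2588); from cell (2,1)
  next x-line at t=0.4866, next y-line at t=1.2364; Δt_x=1.0353, Δt_y=3.8637
    x: enter (3,1) at t=0.4866
    y: enter (3,2) at t=1.2364
    x: enter (4,2) at t=1.5219
    x: enter (5,2) at t=2.5571 ← occupied
  → r_4 = 2.5571

ranges = [1.5840, 0.7852, 1.3600, 2.5571]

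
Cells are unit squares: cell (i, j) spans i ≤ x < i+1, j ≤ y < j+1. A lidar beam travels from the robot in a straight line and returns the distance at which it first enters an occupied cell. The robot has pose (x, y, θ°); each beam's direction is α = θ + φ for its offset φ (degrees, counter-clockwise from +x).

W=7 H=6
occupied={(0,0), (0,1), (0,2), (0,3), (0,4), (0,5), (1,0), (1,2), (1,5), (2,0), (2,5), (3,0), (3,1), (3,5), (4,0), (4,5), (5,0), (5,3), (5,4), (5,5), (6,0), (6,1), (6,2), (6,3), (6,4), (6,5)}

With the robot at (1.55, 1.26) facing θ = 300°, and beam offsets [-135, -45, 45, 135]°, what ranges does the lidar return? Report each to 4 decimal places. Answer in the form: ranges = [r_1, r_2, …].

beam 1: φ=-135°, α=165°
  cosα=-0.9659 sinα=0.2588 | (1,1) | tMaxX 0.5694 tMaxY 2.8591 | tΔX 1.0353 tΔY 3.8637
    t=0.5694 [x] (0,1) — stop
  → r_1 = 0.5694
beam 2: φ=-45°, α=255°
  cosα=-0.2588 sinα=-0.9659 | (1,1) | tMaxX 2.1250 tMaxY 0.2692 | tΔX 3.8637 tΔY 1.0353
    t=0.2692 [y] (1,0) — stop
  → r_2 = 0.2692
beam 3: φ=45°, α=345°
  cosα=0.9659 sinα=-0.2588 | (1,1) | tMaxX 0.4659 tMaxY 1.0046 | tΔX 1.0353 tΔY 3.8637
    t=0.4659 [x] (2,1)
    t=1.0046 [y] (2,0) — stop
  → r_3 = 1.0046
beam 4: φ=135°, α=75°
  cosα=0.2588 sinα=0.9659 | (1,1) | tMaxX 1.7387 tMaxY 0.7661 | tΔX 3.8637 tΔY 1.0353
    t=0.7661 [y] (1,2) — stop
  → r_4 = 0.7661

ranges = [0.5694, 0.2692, 1.0046, 0.7661]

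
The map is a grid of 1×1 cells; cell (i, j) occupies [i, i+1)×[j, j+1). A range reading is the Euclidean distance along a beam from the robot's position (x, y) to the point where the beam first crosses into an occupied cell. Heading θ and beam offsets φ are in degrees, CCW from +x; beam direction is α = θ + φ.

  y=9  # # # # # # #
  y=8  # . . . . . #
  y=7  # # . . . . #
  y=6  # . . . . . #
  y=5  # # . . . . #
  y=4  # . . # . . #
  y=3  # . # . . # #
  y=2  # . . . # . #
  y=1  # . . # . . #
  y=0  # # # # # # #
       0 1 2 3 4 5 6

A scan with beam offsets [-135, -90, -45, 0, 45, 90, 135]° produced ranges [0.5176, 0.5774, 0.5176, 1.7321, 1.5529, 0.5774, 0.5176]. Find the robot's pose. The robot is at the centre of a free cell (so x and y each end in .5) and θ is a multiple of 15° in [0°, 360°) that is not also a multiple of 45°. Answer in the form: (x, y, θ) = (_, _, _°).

Candidates: 33 free-cell centres × 16 headings = 528 poses. Raycast each; keep the one whose scan matches to 4 dp.
  (5.5, 7.5, 300°): beam 1 = 4.6587 ≠ 0.5176 ✗
  (3.5, 3.5, 255°): beam 1 = 0.5774 ≠ 0.5176 ✗
  (4.5, 5.5, 330°): beam 1 = 3.6235 ≠ 0.5176 ✗
  …
  (5.5, 2.5, 240°): r_1=0.5176, r_2=0.5774, r_3=0.5176, r_4=1.7321, r_5=1.5529, r_6=0.5774, r_7=0.5176 — all match ✓
Only this pose fits every beam.

(x, y, θ) = (5.5, 2.5, 240°)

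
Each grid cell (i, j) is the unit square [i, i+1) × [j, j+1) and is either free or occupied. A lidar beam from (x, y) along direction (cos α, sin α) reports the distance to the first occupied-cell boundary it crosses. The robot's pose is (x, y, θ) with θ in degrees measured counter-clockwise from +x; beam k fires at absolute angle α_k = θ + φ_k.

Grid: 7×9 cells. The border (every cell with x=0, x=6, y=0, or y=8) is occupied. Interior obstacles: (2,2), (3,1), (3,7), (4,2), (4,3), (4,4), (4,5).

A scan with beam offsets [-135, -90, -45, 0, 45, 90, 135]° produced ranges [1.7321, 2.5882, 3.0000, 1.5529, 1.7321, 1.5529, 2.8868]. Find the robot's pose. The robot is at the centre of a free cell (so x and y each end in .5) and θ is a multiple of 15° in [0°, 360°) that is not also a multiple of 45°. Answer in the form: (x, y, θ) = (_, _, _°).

Candidates: 28 free-cell centres × 16 headings = 448 poses. Raycast each; keep the one whose scan matches to 4 dp.
  (5.5, 5.5, 345°): beam 1 = 0.5774 ≠ 1.7321 ✗
  (3.5, 4.5, 60°): beam 1 = 1.9319 ≠ 1.7321 ✗
  (3.5, 2.5, 120°): beam 1 = 0.5176 ≠ 1.7321 ✗
  …
  (2.5, 4.5, 165°): r_1=1.7321, r_2=2.5882, r_3=3.0000, r_4=1.5529, r_5=1.7321, r_6=1.5529, r_7=2.8868 — all match ✓
Only this pose fits every beam.

(x, y, θ) = (2.5, 4.5, 165°)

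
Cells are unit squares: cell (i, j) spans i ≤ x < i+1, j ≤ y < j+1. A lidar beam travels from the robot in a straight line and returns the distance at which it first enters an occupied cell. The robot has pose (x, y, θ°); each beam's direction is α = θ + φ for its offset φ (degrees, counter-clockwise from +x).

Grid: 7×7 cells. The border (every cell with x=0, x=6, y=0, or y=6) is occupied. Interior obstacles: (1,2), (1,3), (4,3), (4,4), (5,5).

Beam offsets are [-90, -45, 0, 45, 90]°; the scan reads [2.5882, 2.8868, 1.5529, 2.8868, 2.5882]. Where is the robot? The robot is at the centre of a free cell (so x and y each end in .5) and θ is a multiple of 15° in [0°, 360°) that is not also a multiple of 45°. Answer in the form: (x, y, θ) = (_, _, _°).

(x, y, θ) = (3.5, 3.5, 195°)

The pose lattice has 20·16 = 320 candidates. Test each by forward raycasting.
  (2.5, 2.5, 15°): beam 1 = 1.5529 ≠ 2.5882 ✗
  (4.5, 2.5, 75°): beam 1 = 1.5529 ≠ 2.5882 ✗
  (1.5, 1.5, 255°): beam 1 = 0.5176 ≠ 2.5882 ✗
  (4.5, 1.5, 345°): beam 1 = 0.5176 ≠ 2.5882 ✗
  …
  (3.5, 3.5, 195°): r_1=2.5882, r_2=2.8868, r_3=1.5529, r_4=2.8868, r_5=2.5882 — all match ✓
Unique over the lattice → pose = (3.5, 3.5, 195°).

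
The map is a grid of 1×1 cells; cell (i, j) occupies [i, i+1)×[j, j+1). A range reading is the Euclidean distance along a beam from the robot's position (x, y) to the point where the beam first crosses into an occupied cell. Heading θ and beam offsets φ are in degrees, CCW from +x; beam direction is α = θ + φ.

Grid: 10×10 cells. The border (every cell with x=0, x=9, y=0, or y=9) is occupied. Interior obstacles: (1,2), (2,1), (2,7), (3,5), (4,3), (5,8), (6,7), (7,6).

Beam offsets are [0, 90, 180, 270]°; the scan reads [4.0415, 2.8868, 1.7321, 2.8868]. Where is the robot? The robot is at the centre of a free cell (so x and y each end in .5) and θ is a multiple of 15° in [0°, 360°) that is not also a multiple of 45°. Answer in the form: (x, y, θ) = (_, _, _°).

(x, y, θ) = (6.5, 4.5, 240°)

Enumerate (i+0.5, j+0.5, θ) over the 56 free cells and 16 admissible headings. For each, cast all 4 beams and compare to the given ranges.
  (4.5, 6.5, 15°): beam 1 = 1.9319 ≠ 4.0415 ✗
  (5.5, 3.5, 300°): beam 1 = 2.8868 ≠ 4.0415 ✗
  (2.5, 6.5, 60°): beam 1 = 0.5774 ≠ 4.0415 ✗
  (3.5, 2.5, 330°): beam 1 = 3.0000 ≠ 4.0415 ✗
  …
  (6.5, 4.5, 240°): r_1=4.0415, r_2=2.8868, r_3=1.7321, r_4=2.8868 — all match ✓
Unique over the lattice → pose = (6.5, 4.5, 240°).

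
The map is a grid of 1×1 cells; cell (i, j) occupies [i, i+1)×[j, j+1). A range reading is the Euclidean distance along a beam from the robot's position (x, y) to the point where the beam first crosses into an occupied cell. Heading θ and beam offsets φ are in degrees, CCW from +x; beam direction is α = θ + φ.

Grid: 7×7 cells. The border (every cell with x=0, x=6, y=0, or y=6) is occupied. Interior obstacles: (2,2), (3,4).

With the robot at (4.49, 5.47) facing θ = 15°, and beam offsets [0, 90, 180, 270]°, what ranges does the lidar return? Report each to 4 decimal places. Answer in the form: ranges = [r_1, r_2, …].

beam 1: φ=0°, α=15°
  dir = (cos 15°, sin 15°) = (0.9659, 0.2588); from cell (4,5)
  next x-line at t=0.5280, next y-line at t=2.0478; Δt_x=1.0353, Δt_y=3.8637
    x: enter (5,5) at t=0.5280
    x: enter (6,5) at t=1.5633 ← occupied
  → r_1 = 1.5633
beam 2: φ=90°, α=105°
  dir = (cos 105°, sin 105°) = (-0.2588, 0.9659); from cell (4,5)
  next x-line at t=1.8932, next y-line at t=0.5487; Δt_x=3.8637, Δt_y=1.0353
    y: enter (4,6) at t=0.5487 ← occupied
  → r_2 = 0.5487
beam 3: φ=180°, α=195°
  dir = (cos 195°, sin 195°) = (-0.9659, -0.2588); from cell (4,5)
  next x-line at t=0.5073, next y-line at t=1.8159; Δt_x=1.0353, Δt_y=3.8637
    x: enter (3,5) at t=0.5073
    x: enter (2,5) at t=1.5426
    y: enter (2,4) at t=1.8159
    x: enter (1,4) at t=2.5778
    x: enter (0,4) at t=3.6131 ← occupied
  → r_3 = 3.6131
beam 4: φ=270°, α=285°
  dir = (cos 285°, sin 285°) = (0.2588, -0.9659); from cell (4,5)
  next x-line at t=1.9705, next y-line at t=0.4866; Δt_x=3.8637, Δt_y=1.0353
    y: enter (4,4) at t=0.4866
    y: enter (4,3) at t=1.5219
    x: enter (5,3) at t=1.9705
    y: enter (5,2) at t=2.5571
    y: enter (5,1) at t=3.5924
    y: enter (5,0) at t=4.6277 ← occupied
  → r_4 = 4.6277

ranges = [1.5633, 0.5487, 3.6131, 4.6277]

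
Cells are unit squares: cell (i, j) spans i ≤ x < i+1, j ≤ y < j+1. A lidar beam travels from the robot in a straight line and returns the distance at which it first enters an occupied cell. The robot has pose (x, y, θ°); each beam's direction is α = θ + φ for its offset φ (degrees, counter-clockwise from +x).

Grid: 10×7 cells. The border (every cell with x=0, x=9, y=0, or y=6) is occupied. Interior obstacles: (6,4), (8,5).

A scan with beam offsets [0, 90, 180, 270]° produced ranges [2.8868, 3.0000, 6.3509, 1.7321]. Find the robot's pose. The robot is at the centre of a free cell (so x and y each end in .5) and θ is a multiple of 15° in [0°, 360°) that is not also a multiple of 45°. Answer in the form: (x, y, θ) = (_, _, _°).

The pose lattice has 38·16 = 608 candidates. Test each by forward raycasting.
  (1.5, 5.5, 120°): beam 1 = 0.5774 ≠ 2.8868 ✗
  (1.5, 2.5, 150°): beam 1 = 0.5774 ≠ 2.8868 ✗
  (5.5, 1.5, 105°): beam 1 = 4.6587 ≠ 2.8868 ✗
  …
  (6.5, 2.5, 330°): r_1=2.8868, r_2=3.0000, r_3=6.3509, r_4=1.7321 — all match ✓
Only this pose fits every beam.

(x, y, θ) = (6.5, 2.5, 330°)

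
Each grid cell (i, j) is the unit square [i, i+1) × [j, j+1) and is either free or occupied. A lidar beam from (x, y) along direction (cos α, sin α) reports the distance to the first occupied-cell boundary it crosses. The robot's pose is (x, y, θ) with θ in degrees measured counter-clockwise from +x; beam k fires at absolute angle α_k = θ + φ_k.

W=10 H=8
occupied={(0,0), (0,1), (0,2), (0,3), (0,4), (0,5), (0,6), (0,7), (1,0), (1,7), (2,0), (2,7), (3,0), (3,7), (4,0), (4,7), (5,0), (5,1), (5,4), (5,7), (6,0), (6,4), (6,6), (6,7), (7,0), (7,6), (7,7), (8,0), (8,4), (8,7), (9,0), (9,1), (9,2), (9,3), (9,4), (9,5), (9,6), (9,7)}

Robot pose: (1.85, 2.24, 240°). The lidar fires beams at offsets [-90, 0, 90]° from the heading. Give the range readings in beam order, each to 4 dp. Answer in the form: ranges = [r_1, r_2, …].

beam 1: φ=-90°, α=150°
  dir = (cos 150°, sin 150°) = (-0.8660, 0.5000); from cell (1,2)
  next x-line at t=0.9815, next y-line at t=1.5200; Δt_x=1.1547, Δt_y=2.0000
    x: enter (0,2) at t=0.9815 ← occupied
  → r_1 = 0.9815
beam 2: φ=0°, α=240°
  dir = (cos 240°, sin 240°) = (-0.5000, -0.8660); from cell (1,2)
  next x-line at t=1.7000, next y-line at t=0.2771; Δt_x=2.0000, Δt_y=1.1547
    y: enter (1,1) at t=0.2771
    y: enter (1,0) at t=1.4318 ← occupied
  → r_2 = 1.4318
beam 3: φ=90°, α=330°
  dir = (cos 330°, sin 330°) = (0.8660, -0.5000); from cell (1,2)
  next x-line at t=0.1732, next y-line at t=0.4800; Δt_x=1.1547, Δt_y=2.0000
    x: enter (2,2) at t=0.1732
    y: enter (2,1) at t=0.4800
    x: enter (3,1) at t=1.3279
    y: enter (3,0) at t=2.4800 ← occupied
  → r_3 = 2.4800

ranges = [0.9815, 1.4318, 2.4800]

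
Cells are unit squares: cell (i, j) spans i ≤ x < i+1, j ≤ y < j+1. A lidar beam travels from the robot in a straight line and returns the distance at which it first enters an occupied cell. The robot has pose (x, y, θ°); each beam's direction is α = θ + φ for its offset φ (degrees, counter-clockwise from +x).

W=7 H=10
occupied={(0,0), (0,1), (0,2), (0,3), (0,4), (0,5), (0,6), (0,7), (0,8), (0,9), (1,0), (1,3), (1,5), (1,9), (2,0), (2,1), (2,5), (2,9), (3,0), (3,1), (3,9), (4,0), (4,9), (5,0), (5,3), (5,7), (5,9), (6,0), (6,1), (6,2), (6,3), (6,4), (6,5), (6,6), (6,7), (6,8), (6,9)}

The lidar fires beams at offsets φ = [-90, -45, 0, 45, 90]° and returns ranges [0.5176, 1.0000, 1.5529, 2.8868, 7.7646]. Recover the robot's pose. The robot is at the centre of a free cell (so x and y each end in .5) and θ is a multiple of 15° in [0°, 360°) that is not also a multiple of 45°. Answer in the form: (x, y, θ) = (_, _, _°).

(x, y, θ) = (2.5, 8.5, 195°)

Candidates: 33 free-cell centres × 16 headings = 528 poses. Raycast each; keep the one whose scan matches to 4 dp.
  (2.5, 8.5, 285°): beam 1 = 1.5529 ≠ 0.5176 ✗
  (4.5, 3.5, 285°): beam 1 = 3.6235 ≠ 0.5176 ✗
  (5.5, 4.5, 60°): beam 1 = 0.5774 ≠ 0.5176 ✗
  (2.5, 7.5, 120°): beam 1 = 3.0000 ≠ 0.5176 ✗
  (1.5, 8.5, 255°): beam 2 = 0.5774 ≠ 1.0000 ✗
  …
  (2.5, 8.5, 195°): r_1=0.5176, r_2=1.0000, r_3=1.5529, r_4=2.8868, r_5=7.7646 — all match ✓
Unique over the lattice → pose = (2.5, 8.5, 195°).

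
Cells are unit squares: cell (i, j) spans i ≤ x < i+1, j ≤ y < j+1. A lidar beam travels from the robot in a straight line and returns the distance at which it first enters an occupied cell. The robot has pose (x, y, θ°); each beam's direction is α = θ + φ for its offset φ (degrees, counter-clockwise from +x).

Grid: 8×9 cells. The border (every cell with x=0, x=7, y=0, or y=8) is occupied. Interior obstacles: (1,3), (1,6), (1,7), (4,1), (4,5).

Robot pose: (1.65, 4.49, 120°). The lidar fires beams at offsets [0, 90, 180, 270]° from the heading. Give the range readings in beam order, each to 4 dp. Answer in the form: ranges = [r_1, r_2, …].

beam 1: φ=0°, α=120°
  cosα=-0.5000 sinα=0.8660 | (1,4) | tMaxX 1.3000 tMaxY 0.5889 | tΔX 2.0000 tΔY 1.1547
    t=0.5889 [y] (1,5)
    t=1.3000 [x] (0,5) — stop
  → r_1 = 1.3000
beam 2: φ=90°, α=210°
  cosα=-0.8660 sinα=-0.5000 | (1,4) | tMaxX 0.7506 tMaxY 0.9800 | tΔX 1.1547 tΔY 2.0000
    t=0.7506 [x] (0,4) — stop
  → r_2 = 0.7506
beam 3: φ=180°, α=300°
  cosα=0.5000 sinα=-0.8660 | (1,4) | tMaxX 0.7000 tMaxY 0.5658 | tΔX 2.0000 tΔY 1.1547
    t=0.5658 [y] (1,3) — stop
  → r_3 = 0.5658
beam 4: φ=270°, α=30°
  cosα=0.8660 sinα=0.5000 | (1,4) | tMaxX 0.4041 tMaxY 1.0200 | tΔX 1.1547 tΔY 2.0000
    t=0.4041 [x] (2,4)
    t=1.0200 [y] (2,5)
    t=1.5588 [x] (3,5)
    t=2.7135 [x] (4,5) — stop
  → r_4 = 2.7135

ranges = [1.3000, 0.7506, 0.5658, 2.7135]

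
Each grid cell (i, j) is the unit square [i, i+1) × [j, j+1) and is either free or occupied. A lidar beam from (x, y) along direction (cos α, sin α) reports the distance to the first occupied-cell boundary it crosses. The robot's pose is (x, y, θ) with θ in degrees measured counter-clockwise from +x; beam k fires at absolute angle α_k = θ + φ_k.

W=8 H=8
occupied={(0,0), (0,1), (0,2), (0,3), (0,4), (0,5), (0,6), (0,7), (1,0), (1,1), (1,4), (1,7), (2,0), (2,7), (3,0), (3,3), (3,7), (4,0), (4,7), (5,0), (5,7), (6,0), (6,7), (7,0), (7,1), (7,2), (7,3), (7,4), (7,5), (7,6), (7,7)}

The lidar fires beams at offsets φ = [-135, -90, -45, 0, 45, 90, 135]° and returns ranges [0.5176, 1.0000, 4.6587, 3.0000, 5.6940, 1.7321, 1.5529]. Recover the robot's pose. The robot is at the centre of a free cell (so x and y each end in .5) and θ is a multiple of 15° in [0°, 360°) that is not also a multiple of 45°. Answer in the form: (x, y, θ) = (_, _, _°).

(x, y, θ) = (5.5, 6.5, 240°)

The pose lattice has 33·16 = 528 candidates. Test each by forward raycasting.
  (2.5, 5.5, 30°): beam 1 = 3.6235 ≠ 0.5176 ✗
  (5.5, 6.5, 330°): beam 1 = 4.6587 ≠ 0.5176 ✗
  (3.5, 1.5, 300°): beam 1 = 1.5529 ≠ 0.5176 ✗
  (2.5, 5.5, 15°): beam 1 = 1.0000 ≠ 0.5176 ✗
  …
  (5.5, 6.5, 240°): r_1=0.5176, r_2=1.0000, r_3=4.6587, r_4=3.0000, r_5=5.6940, r_6=1.7321, r_7=1.5529 — all match ✓
Unique over the lattice → pose = (5.5, 6.5, 240°).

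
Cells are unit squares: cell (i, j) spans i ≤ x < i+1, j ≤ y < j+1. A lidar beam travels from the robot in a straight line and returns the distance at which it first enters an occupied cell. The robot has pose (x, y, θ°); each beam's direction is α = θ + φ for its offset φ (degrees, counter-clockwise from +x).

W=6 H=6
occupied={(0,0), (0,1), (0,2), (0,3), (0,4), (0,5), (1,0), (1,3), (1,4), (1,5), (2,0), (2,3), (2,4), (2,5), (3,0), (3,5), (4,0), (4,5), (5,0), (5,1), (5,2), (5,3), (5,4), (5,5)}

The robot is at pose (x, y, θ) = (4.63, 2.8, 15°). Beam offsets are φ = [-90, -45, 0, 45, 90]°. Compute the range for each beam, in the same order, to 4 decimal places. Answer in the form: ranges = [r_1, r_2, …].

ranges = [1.4296, 0.4272, 0.3831, 0.7400, 2.2776]

beam 1: φ=-90°, α=285°
  cosα=0.2588 sinα=-0.9659 | (4,2) | tMaxX 1.4296 tMaxY 0.8282 | tΔX 3.8637 tΔY 1.0353
    t=0.8282 [y] (4,1)
    t=1.4296 [x] (5,1) — stop
  → r_1 = 1.4296
beam 2: φ=-45°, α=330°
  cosα=0.8660 sinα=-0.5000 | (4,2) | tMaxX 0.4272 tMaxY 1.6000 | tΔX 1.1547 tΔY 2.0000
    t=0.4272 [x] (5,2) — stop
  → r_2 = 0.4272
beam 3: φ=0°, α=15°
  cosα=0.9659 sinα=0.2588 | (4,2) | tMaxX 0.3831 tMaxY 0.7727 | tΔX 1.0353 tΔY 3.8637
    t=0.3831 [x] (5,2) — stop
  → r_3 = 0.3831
beam 4: φ=45°, α=60°
  cosα=0.5000 sinα=0.8660 | (4,2) | tMaxX 0.7400 tMaxY 0.2309 | tΔX 2.0000 tΔY 1.1547
    t=0.2309 [y] (4,3)
    t=0.7400 [x] (5,3) — stop
  → r_4 = 0.7400
beam 5: φ=90°, α=105°
  cosα=-0.2588 sinα=0.9659 | (4,2) | tMaxX 2.4341 tMaxY 0.2071 | tΔX 3.8637 tΔY 1.0353
    t=0.2071 [y] (4,3)
    t=1.2423 [y] (4,4)
    t=2.2776 [y] (4,5) — stop
  → r_5 = 2.2776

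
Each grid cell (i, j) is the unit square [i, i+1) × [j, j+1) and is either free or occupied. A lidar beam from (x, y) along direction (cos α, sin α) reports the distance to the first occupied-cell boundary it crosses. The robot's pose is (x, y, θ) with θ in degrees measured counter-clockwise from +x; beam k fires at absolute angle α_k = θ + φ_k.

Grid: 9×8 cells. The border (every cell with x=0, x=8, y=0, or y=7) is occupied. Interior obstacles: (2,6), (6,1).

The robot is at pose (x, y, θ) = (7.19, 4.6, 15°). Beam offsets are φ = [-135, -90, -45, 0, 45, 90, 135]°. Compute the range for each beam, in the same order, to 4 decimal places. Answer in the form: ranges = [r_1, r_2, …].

beam 1: φ=-135°, α=240°
  cosα=-0.5000 sinα=-0.8660 | (7,4) | tMaxX 0.3800 tMaxY 0.6928 | tΔX 2.0000 tΔY 1.1547
    t=0.3800 [x] (6,4)
    t=0.6928 [y] (6,3)
    t=1.8475 [y] (6,2)
    t=2.3800 [x] (5,2)
    t=3.0022 [y] (5,1)
    t=4.1569 [y] (5,0) — stop
  → r_1 = 4.1569
beam 2: φ=-90°, α=285°
  cosα=0.2588 sinα=-0.9659 | (7,4) | tMaxX 3.1296 tMaxY 0.6212 | tΔX 3.8637 tΔY 1.0353
    t=0.6212 [y] (7,3)
    t=1.6564 [y] (7,2)
    t=2.6917 [y] (7,1)
    t=3.1296 [x] (8,1) — stop
  → r_2 = 3.1296
beam 3: φ=-45°, α=330°
  cosα=0.8660 sinα=-0.5000 | (7,4) | tMaxX 0.9353 tMaxY 1.2000 | tΔX 1.1547 tΔY 2.0000
    t=0.9353 [x] (8,4) — stop
  → r_3 = 0.9353
beam 4: φ=0°, α=15°
  cosα=0.9659 sinα=0.2588 | (7,4) | tMaxX 0.8386 tMaxY 1.5455 | tΔX 1.0353 tΔY 3.8637
    t=0.8386 [x] (8,4) — stop
  → r_4 = 0.8386
beam 5: φ=45°, α=60°
  cosα=0.5000 sinα=0.8660 | (7,4) | tMaxX 1.6200 tMaxY 0.4619 | tΔX 2.0000 tΔY 1.1547
    t=0.4619 [y] (7,5)
    t=1.6166 [y] (7,6)
    t=1.6200 [x] (8,6) — stop
  → r_5 = 1.6200
beam 6: φ=90°, α=105°
  cosα=-0.2588 sinα=0.9659 | (7,4) | tMaxX 0.7341 tMaxY 0.4141 | tΔX 3.8637 tΔY 1.0353
    t=0.4141 [y] (7,5)
    t=0.7341 [x] (6,5)
    t=1.4494 [y] (6,6)
    t=2.4847 [y] (6,7) — stop
  → r_6 = 2.4847
beam 7: φ=135°, α=150°
  cosα=-0.8660 sinα=0.5000 | (7,4) | tMaxX 0.2194 tMaxY 0.8000 | tΔX 1.1547 tΔY 2.0000
    t=0.2194 [x] (6,4)
    t=0.8000 [y] (6,5)
    t=1.3741 [x] (5,5)
    t=2.5288 [x] (4,5)
    t=2.8000 [y] (4,6)
    t=3.6835 [x] (3,6)
    t=4.8000 [y] (3,7) — stop
  → r_7 = 4.8000

ranges = [4.1569, 3.1296, 0.9353, 0.8386, 1.6200, 2.4847, 4.8000]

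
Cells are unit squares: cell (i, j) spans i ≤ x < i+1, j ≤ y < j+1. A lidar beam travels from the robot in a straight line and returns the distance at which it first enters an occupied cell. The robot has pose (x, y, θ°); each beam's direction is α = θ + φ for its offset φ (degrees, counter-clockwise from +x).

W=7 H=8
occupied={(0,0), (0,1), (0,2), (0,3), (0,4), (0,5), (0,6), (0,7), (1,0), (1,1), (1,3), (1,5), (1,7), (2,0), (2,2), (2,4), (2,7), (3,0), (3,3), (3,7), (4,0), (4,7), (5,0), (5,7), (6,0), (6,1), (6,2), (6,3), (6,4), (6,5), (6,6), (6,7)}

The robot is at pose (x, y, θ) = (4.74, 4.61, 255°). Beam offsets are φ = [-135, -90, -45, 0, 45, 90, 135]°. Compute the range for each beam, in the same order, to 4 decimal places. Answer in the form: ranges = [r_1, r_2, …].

beam 1: φ=-135°, α=120°
  d=(-0.5000,0.8660)  start (4,4)  tX=1.4800 tY=0.4503  stride 1/|dx|=2.0000 1/|dy|=1.1547
    cross y-line → (4,5), t=0.4503
    cross x-line → (3,5), t=1.4800
    cross y-line → (3,6), t=1.6050
    cross y-line → (3,7), t=2.7597 (wall)
  → r_1 = 2.7597
beam 2: φ=-90°, α=165°
  d=(-0.9659,0.2588)  start (4,4)  tX=0.7661 tY=1.5068  stride 1/|dx|=1.0353 1/|dy|=3.8637
    cross x-line → (3,4), t=0.7661
    cross y-line → (3,5), t=1.5068
    cross x-line → (2,5), t=1.8014
    cross x-line → (1,5), t=2.8367 (wall)
  → r_2 = 2.8367
beam 3: φ=-45°, α=210°
  d=(-0.8660,-0.5000)  start (4,4)  tX=0.8545 tY=1.2200  stride 1/|dx|=1.1547 1/|dy|=2.0000
    cross x-line → (3,4), t=0.8545
    cross y-line → (3,3), t=1.2200 (wall)
  → r_3 = 1.2200
beam 4: φ=0°, α=255°
  d=(-0.2588,-0.9659)  start (4,4)  tX=2.8591 tY=0.6315  stride 1/|dx|=3.8637 1/|dy|=1.0353
    cross y-line → (4,3), t=0.6315
    cross y-line → (4,2), t=1.6668
    cross y-line → (4,1), t=2.7021
    cross x-line → (3,1), t=2.8591
    cross y-line → (3,0), t=3.7373 (wall)
  → r_4 = 3.7373
beam 5: φ=45°, α=300°
  d=(0.5000,-0.8660)  start (4,4)  tX=0.5200 tY=0.7044  stride 1/|dx|=2.0000 1/|dy|=1.1547
    cross x-line → (5,4), t=0.5200
    cross y-line → (5,3), t=0.7044
    cross y-line → (5,2), t=1.8591
    cross x-line → (6,2), t=2.5200 (wall)
  → r_5 = 2.5200
beam 6: φ=90°, α=345°
  d=(0.9659,-0.2588)  start (4,4)  tX=0.2692 tY=2.3569  stride 1/|dx|=1.0353 1/|dy|=3.8637
    cross x-line → (5,4), t=0.2692
    cross x-line → (6,4), t=1.3044 (wall)
  → r_6 = 1.3044
beam 7: φ=135°, α=30°
  d=(0.8660,0.5000)  start (4,4)  tX=0.3002 tY=0.7800  stride 1/|dx|=1.1547 1/|dy|=2.0000
    cross x-line → (5,4), t=0.3002
    cross y-line → (5,5), t=0.7800
    cross x-line → (6,5), t=1.4549 (wall)
  → r_7 = 1.4549

ranges = [2.7597, 2.8367, 1.2200, 3.7373, 2.5200, 1.3044, 1.4549]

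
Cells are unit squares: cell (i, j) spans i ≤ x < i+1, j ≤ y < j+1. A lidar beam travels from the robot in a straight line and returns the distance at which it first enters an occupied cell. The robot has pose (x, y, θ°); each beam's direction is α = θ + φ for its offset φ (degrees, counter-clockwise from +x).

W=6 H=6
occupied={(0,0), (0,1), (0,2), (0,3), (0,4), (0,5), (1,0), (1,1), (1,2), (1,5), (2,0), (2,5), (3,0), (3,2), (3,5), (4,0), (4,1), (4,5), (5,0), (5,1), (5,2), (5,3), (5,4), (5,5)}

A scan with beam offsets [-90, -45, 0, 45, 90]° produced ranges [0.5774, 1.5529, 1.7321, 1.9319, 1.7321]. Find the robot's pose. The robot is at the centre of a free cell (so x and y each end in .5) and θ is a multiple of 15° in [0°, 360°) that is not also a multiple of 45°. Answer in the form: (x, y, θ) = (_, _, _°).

The pose lattice has 12·16 = 192 candidates. Test each by forward raycasting.
  (1.5, 3.5, 120°): beam 1 = 3.0000 ≠ 0.5774 ✗
  (4.5, 4.5, 105°): beam 1 = 0.5176 ≠ 0.5774 ✗
  (3.5, 3.5, 330°): beam 2 = 0.5176 ≠ 1.5529 ✗
  (1.5, 4.5, 165°): beam 1 = 0.5176 ≠ 0.5774 ✗
  (3.5, 3.5, 210°): beam 1 = 1.7321 ≠ 0.5774 ✗
  …
  (2.5, 4.5, 210°): r_1=0.5774, r_2=1.5529, r_3=1.7321, r_4=1.9319, r_5=1.7321 — all match ✓
Unique over the lattice → pose = (2.5, 4.5, 210°).

(x, y, θ) = (2.5, 4.5, 210°)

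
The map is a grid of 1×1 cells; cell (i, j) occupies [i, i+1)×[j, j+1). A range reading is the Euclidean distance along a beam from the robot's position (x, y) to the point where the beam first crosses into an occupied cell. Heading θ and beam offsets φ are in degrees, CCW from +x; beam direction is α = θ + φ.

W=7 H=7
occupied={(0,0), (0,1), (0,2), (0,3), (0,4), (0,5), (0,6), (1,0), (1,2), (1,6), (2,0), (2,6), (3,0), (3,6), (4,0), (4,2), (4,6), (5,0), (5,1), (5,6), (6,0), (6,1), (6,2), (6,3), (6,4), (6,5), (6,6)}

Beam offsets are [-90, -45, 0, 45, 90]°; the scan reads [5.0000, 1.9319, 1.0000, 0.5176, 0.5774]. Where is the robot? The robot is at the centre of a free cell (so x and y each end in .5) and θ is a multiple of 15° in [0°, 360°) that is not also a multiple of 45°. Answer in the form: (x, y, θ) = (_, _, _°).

(x, y, θ) = (3.5, 1.5, 210°)

Enumerate (i+0.5, j+0.5, θ) over the 22 free cells and 16 admissible headings. For each, cast all 5 beams and compare to the given ranges.
  (5.5, 4.5, 15°): beam 1 = 1.9319 ≠ 5.0000 ✗
  (4.5, 5.5, 285°): beam 1 = 3.6235 ≠ 5.0000 ✗
  (5.5, 4.5, 345°): beam 1 = 1.9319 ≠ 5.0000 ✗
  (5.5, 3.5, 75°): beam 1 = 0.5176 ≠ 5.0000 ✗
  (3.5, 4.5, 105°): beam 1 = 2.5882 ≠ 5.0000 ✗
  …
  (3.5, 1.5, 210°): r_1=5.0000, r_2=1.9319, r_3=1.0000, r_4=0.5176, r_5=0.5774 — all match ✓
No second candidate reproduces the full scan.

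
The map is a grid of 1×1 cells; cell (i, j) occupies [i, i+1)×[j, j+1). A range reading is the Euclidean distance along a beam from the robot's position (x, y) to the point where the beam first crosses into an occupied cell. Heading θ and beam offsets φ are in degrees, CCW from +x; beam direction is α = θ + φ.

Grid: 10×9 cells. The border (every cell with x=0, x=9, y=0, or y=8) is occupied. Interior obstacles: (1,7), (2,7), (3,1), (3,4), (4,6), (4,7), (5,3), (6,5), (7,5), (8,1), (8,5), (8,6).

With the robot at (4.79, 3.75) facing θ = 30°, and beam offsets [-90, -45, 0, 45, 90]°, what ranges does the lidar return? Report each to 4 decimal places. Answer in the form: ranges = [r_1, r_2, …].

ranges = [0.4200, 0.2174, 0.2425, 4.3999, 3.7528]

beam 1: φ=-90°, α=300°
  cosα=0.5000 sinα=-0.8660 | (4,3) | tMaxX 0.4200 tMaxY 0.8660 | tΔX 2.0000 tΔY 1.1547
    t=0.4200 [x] (5,3) — stop
  → r_1 = 0.4200
beam 2: φ=-45°, α=345°
  cosα=0.9659 sinα=-0.2588 | (4,3) | tMaxX 0.2174 tMaxY 2.8978 | tΔX 1.0353 tΔY 3.8637
    t=0.2174 [x] (5,3) — stop
  → r_2 = 0.2174
beam 3: φ=0°, α=30°
  cosα=0.8660 sinα=0.5000 | (4,3) | tMaxX 0.2425 tMaxY 0.5000 | tΔX 1.1547 tΔY 2.0000
    t=0.2425 [x] (5,3) — stop
  → r_3 = 0.2425
beam 4: φ=45°, α=75°
  cosα=0.2588 sinα=0.9659 | (4,3) | tMaxX 0.8114 tMaxY 0.2588 | tΔX 3.8637 tΔY 1.0353
    t=0.2588 [y] (4,4)
    t=0.8114 [x] (5,4)
    t=1.2941 [y] (5,5)
    t=2.3294 [y] (5,6)
    t=3.3646 [y] (5,7)
    t=4.3999 [y] (5,8) — stop
  → r_4 = 4.3999
beam 5: φ=90°, α=120°
  cosα=-0.5000 sinα=0.8660 | (4,3) | tMaxX 1.5800 tMaxY 0.2887 | tΔX 2.0000 tΔY 1.1547
    t=0.2887 [y] (4,4)
    t=1.4434 [y] (4,5)
    t=1.5800 [x] (3,5)
    t=2.5981 [y] (3,6)
    t=3.5800 [x] (2,6)
    t=3.7528 [y] (2,7) — stop
  → r_5 = 3.7528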